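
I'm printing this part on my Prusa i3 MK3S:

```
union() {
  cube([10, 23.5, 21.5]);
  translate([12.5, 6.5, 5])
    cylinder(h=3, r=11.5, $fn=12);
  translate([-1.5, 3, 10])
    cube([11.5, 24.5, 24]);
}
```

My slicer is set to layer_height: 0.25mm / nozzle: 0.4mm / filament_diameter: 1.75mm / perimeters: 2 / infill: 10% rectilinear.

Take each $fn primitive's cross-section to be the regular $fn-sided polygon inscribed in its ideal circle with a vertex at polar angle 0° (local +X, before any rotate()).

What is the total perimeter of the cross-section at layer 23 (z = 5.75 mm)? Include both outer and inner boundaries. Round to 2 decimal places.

92.11 mm

At z = 5.75 mm: the cube is present — its section is the full 10×23.5 rectangle (perimeter 67.00 mm); the r=11.5 cylinder at (12.5, 6.5) contributes a regular 12-gon of circumradius 11.5 (perimeter = 2·12·11.500·sin(180°/12) = 71.43 mm); the cube at (-1.5, 3) is not intersected at this z (z outside [10, 34]); Taking the union: the regions partially overlap (shared area 123.91 mm²), so the edge portions inside another operand are dropped and the merged outline is re-measured after clipping — boundary = 92.11 mm. Overall, the cross-section is a single solid region. Total boundary length (outer) = 92.11 mm.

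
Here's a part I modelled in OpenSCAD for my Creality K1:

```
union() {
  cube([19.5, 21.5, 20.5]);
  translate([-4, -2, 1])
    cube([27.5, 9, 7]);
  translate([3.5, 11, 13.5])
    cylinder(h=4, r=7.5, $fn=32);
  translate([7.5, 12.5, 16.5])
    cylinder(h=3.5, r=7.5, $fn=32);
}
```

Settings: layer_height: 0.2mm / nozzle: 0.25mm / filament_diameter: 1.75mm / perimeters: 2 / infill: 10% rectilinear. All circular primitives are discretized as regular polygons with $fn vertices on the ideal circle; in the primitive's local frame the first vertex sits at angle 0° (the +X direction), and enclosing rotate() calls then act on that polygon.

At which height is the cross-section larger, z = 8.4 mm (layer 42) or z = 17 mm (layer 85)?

layer 85 (z = 17 mm)

Layer 42 (z = 8.4): the 19.5×21.5 cube contributes its full rectangle (area 419.25 mm²); the cube at (-4, -2) is absent (z outside [1, 8]); the cylinder at (3.5, 11) is absent (z outside [13.5, 17.5]); the cylinder at (7.5, 12.5) is absent (z outside [16.5, 20]); Combining (union): only the 19.5×21.5 cube is present, so the union is just that shape — area = 419.25 mm². So its area = 419.25 mm². Layer 85 (z = 17): the 19.5×21.5 cube contributes its full rectangle (area 419.25 mm²); the cube at (-4, -2) is not intersected at this z (z outside [1, 8]); the cylinder at (3.5, 11): section is a regular 32-gon, circumradius r=7.5 (area = (32/2)·7.500²·sin(360°/32) = 175.58 mm²); the cylinder at (7.5, 12.5): section is a regular 32-gon, circumradius r=7.5 (area = (32/2)·7.500²·sin(360°/32) = 175.58 mm²); Taking the union: the regions partially overlap — summed areas 770.41 mm² minus the doubly-counted overlap 313.72 mm² gives 456.69 mm² — area = 456.69 mm². So its area = 456.69 mm². Layer 85 is larger (456.69 vs 419.25 mm²).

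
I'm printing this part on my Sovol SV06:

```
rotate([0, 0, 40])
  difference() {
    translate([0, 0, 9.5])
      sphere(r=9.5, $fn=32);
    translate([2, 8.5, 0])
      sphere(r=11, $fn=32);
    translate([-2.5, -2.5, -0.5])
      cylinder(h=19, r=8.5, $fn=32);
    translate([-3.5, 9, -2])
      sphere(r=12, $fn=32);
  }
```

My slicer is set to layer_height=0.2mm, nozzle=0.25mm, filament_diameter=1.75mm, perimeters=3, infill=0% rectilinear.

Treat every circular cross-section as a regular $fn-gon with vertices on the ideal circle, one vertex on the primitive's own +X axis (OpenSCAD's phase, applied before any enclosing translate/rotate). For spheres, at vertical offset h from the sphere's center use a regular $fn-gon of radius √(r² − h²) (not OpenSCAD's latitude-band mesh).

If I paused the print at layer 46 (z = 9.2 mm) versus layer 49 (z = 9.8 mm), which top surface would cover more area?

layer 49 (z = 9.8 mm)

Layer 46 (z = 9.2): the sphere: section is a regular 32-gon, circumradius = √(r²−h²) = √(9.5²−0.3²) = 9.495 (area = (32/2)·9.495²·sin(360°/32) = 281.43 mm²); the r=11 sphere at (2, 8.5) slices to a regular 32-gon of circumradius 6.030 (√(r²−h²) with h=9.2 from center) (area = (32/2)·6.030²·sin(360°/32) = 113.50 mm²); the r=8.5 cylinder at (-2.5, -2.5) contributes a regular 32-gon of circumradius 8.5 (area = (32/2)·8.500²·sin(360°/32) = 225.52 mm²); the sphere at (-3.5, 9): section is a regular 32-gon, circumradius = √(r²−h²) = √(12²−11.2²) = 4.308 (area = (32/2)·4.308²·sin(360°/32) = 57.93 mm²); After the difference (first − rest): starting from the r=9.5 sphere (281.43 mm²), the r=11 sphere at (2, 8.5) partially overlaps it — only the 57.50 mm² overlap (of its 113.50 mm²) is removed, clipping the outline; the r=8.5 cylinder at (-2.5, -2.5) partially overlaps it — only the 173.56 mm² overlap (of its 225.52 mm²) is removed, clipping the outline; the r=12 sphere at (-3.5, 9) partially overlaps it — only the 6.23 mm² overlap (of its 57.93 mm²) is removed, clipping the outline — area = 44.13 mm²; (whole slice rotated 40° about Z — lengths, areas and connectivity unchanged). So its area = 44.13 mm². Layer 49 (z = 9.8): the sphere: section is a regular 32-gon, circumradius = √(r²−h²) = √(9.5²−0.3²) = 9.495 (area = (32/2)·9.495²·sin(360°/32) = 281.43 mm²); the r=11 sphere at (2, 8.5) slices to a regular 32-gon of circumradius 4.996 (√(r²−h²) with h=9.8 from center) (area = (32/2)·4.996²·sin(360°/32) = 77.91 mm²); the r=8.5 cylinder at (-2.5, -2.5) gives a regular 32-gon of circumradius 8.5 (constant along its height) (area = (32/2)·8.500²·sin(360°/32) = 225.52 mm²); the r=12 sphere at (-3.5, 9) slices to a regular 32-gon of circumradius 2.182 (√(r²−h²) with h=11.8 from center) (area = (32/2)·2.182²·sin(360°/32) = 14.86 mm²); Subtracting the remaining from the first: starting from the r=9.5 sphere (281.43 mm²), the r=11 sphere at (2, 8.5) partially overlaps it — only the 41.72 mm² overlap (of its 77.91 mm²) is removed, clipping the outline; the r=8.5 cylinder at (-2.5, -2.5) partially overlaps it — only the 181.51 mm² overlap (of its 225.52 mm²) is removed, clipping the outline; the r=12 sphere at (-3.5, 9) partially overlaps it — only the 3.46 mm² overlap (of its 14.86 mm²) is removed, clipping the outline — area = 54.74 mm²; (whole slice rotated 40° about Z — lengths, areas and connectivity unchanged). So its area = 54.74 mm². Layer 49 is larger (54.74 vs 44.13 mm²).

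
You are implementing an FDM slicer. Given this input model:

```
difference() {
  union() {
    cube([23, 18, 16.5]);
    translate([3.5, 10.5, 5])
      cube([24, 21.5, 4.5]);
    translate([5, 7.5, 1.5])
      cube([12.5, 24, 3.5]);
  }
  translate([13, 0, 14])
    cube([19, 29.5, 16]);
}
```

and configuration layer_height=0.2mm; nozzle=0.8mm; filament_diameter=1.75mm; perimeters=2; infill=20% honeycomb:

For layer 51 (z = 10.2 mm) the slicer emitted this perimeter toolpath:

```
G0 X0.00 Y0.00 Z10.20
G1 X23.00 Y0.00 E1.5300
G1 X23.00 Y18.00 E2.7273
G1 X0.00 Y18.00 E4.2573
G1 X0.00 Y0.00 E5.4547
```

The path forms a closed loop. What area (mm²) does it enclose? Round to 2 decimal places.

414.00 mm²

Apply the shoelace formula to the sequence of (X, Y) vertices; enclosed area = 414.00 mm².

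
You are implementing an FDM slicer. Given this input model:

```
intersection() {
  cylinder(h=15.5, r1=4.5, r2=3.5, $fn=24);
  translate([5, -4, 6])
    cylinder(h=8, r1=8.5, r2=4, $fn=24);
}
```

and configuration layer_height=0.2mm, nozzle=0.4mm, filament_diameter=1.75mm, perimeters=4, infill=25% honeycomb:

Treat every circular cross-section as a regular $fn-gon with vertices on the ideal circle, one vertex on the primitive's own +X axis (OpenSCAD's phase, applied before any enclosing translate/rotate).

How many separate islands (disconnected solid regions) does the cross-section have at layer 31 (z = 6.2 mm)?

1

At z = 6.2 mm: the cone (r1=4.5→r2=3.5) has section circumradius 4.100 here — a regular 24-gon; the cone at (5, -4) (r1=8.5→r2=4) has section circumradius 8.387 here — a regular 24-gon; Taking the intersection: the cone at (5, -4) partially overlaps the cone; clipping to the common part keeps 39.03 mm² — 1 connected region. Overall, the cross-section is a single solid region. Island count = 1.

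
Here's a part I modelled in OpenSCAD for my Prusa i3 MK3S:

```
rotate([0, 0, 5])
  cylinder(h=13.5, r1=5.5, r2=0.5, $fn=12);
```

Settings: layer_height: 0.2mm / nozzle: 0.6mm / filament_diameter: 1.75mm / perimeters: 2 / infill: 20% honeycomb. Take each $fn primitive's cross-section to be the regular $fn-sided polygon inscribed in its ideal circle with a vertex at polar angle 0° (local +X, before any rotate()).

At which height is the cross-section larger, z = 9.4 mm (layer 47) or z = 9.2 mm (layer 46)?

Layer 47 (z = 9.4): the cone contributes a regular 12-gon of circumradius 2.019 (interpolated between r1=5.5 and r2=0.5 at t=0.696) (area = (12/2)·2.019²·sin(360°/12) = 12.22 mm²); (whole slice rotated 5° about Z — lengths, areas and connectivity unchanged). So its area = 12.22 mm². Layer 46 (z = 9.2): the cone contributes a regular 12-gon of circumradius 2.093 (interpolated between r1=5.5 and r2=0.5 at t=0.681) (area = (12/2)·2.093²·sin(360°/12) = 13.14 mm²); (rotated 5° about Z; rotation is an isometry so areas/perimeters/island counts are preserved). So its area = 13.14 mm². Layer 46 is larger (13.14 vs 12.22 mm²).

layer 46 (z = 9.2 mm)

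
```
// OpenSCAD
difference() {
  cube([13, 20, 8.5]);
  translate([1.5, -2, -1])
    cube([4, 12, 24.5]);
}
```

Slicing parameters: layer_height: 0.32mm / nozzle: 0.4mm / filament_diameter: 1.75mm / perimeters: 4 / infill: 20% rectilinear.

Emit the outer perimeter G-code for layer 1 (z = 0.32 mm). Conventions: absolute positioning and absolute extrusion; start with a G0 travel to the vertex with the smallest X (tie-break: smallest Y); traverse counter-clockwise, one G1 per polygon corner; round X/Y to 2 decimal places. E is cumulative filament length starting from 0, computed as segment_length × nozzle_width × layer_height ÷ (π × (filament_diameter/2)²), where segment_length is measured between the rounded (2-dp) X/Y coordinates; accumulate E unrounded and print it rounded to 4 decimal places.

At z = 0.32 mm: the cube (footprint 13×20) is included at this height; the 4×12 cube at (1.5, -2) contributes its full rectangle; Taking the first minus the rest: starting from the 13×20 cube, the 4×12 cube at (1.5, -2) partially overlaps it — only the 40.00 mm² overlap (of its 48.00 mm²) is removed, clipping the outline — 1 connected region. The outline is a single polygon with 8 vertices. Extrusion per mm of travel: 0.4 × 0.32 / (π × 0.875²) = 0.053216. Accumulating E over each segment gives final E = 4.5766.

G0 X0.00 Y0.00 Z0.32
G1 X1.50 Y0.00 E0.0798
G1 X1.50 Y10.00 E0.6120
G1 X5.50 Y10.00 E0.8249
G1 X5.50 Y0.00 E1.3570
G1 X13.00 Y0.00 E1.7561
G1 X13.00 Y20.00 E2.8205
G1 X0.00 Y20.00 E3.5123
G1 X0.00 Y0.00 E4.5766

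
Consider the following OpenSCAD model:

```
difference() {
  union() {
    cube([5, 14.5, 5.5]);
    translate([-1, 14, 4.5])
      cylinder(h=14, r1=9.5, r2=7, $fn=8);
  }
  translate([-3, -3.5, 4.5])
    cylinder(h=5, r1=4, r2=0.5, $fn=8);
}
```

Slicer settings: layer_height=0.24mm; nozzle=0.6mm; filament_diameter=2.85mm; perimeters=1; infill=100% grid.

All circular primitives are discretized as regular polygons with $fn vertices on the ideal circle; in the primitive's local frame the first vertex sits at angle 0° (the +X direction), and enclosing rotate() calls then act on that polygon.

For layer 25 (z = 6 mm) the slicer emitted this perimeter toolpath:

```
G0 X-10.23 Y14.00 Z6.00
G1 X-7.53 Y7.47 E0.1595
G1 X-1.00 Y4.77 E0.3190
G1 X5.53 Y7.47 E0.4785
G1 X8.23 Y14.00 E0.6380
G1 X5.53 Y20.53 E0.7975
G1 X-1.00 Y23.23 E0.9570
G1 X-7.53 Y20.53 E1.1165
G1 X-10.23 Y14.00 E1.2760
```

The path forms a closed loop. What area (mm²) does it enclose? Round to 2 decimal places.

Apply the shoelace formula to the sequence of (X, Y) vertices; enclosed area = 241.09 mm².

241.09 mm²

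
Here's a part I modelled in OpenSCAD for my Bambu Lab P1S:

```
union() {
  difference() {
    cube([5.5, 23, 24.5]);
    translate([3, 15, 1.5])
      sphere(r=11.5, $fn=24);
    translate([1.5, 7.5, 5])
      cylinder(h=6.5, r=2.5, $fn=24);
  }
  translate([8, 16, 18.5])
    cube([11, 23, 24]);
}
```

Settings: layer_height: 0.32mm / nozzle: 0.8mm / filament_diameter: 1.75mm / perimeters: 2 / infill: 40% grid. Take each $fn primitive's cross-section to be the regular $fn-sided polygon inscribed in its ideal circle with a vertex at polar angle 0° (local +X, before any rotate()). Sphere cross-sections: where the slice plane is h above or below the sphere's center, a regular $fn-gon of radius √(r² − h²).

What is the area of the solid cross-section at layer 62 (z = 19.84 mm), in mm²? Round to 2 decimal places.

At z = 19.84 mm: the 5.5×23 cube contributes its full rectangle (area 126.50 mm²); the sphere at (3, 15) does not reach this height (|z−center|=18.340 > r=11.5); the cylinder at (1.5, 7.5) does not reach this height (z outside [5, 11.5]); After the difference (first − rest): none of the subtracted shapes is present at this height, so the 5.5×23 cube is unchanged — area = 126.50 mm²; the cube at (8, 16) (footprint 11×23) is included at this height (area 253.00 mm²); Taking the union: the 2 present regions are separate (no shared area or edge), so areas and boundary lengths simply add and each stays a separate island — area = 379.50 mm². Overall, the cross-section has 2 separate islands. Net area = 379.50 mm².

379.50 mm²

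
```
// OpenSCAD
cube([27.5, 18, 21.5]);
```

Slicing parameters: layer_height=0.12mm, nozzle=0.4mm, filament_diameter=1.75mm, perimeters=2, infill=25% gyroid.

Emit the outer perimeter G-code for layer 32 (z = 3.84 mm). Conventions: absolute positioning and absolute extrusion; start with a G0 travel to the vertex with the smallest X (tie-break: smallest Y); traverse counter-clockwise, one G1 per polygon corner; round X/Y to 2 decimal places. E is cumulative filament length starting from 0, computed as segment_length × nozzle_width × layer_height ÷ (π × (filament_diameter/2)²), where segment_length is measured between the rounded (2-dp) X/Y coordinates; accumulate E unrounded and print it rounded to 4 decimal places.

At z = 3.84 mm: the cube (footprint 27.5×18) is included at this height. The outline is a single polygon with 4 vertices. Extrusion per mm of travel: 0.4 × 0.12 / (π × 0.875²) = 0.019956. Accumulating E over each segment gives final E = 1.8160.

G0 X0.00 Y0.00 Z3.84
G1 X27.50 Y0.00 E0.5488
G1 X27.50 Y18.00 E0.9080
G1 X0.00 Y18.00 E1.4568
G1 X0.00 Y0.00 E1.8160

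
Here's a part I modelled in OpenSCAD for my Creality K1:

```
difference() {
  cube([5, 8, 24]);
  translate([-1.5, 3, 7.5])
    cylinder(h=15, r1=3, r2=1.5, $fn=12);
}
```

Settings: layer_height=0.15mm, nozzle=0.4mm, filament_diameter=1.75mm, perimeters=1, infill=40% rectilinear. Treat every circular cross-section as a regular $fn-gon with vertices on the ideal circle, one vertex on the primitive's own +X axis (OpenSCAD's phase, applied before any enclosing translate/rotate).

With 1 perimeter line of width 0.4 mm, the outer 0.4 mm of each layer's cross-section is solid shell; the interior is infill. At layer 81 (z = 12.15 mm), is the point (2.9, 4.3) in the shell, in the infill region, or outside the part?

infill

At z = 12.15 mm: the 5×8 cube contributes its full rectangle; the cone at (-1.5, 3): at t=0.310 of its height the radius interpolates to r₁+(r₂−r₁)t = 2.535, giving a regular 12-gon of that circumradius; Subtracting the remaining from the first: starting from the 5×8 cube, the cone at (-1.5, 3) partially overlaps it — only the 2.68 mm² overlap (of its 19.28 mm²) is removed, clipping the outline — 1 connected region. Overall, the cross-section is a single solid region. The nearest boundary edge runs (5.00, 8.00)→(5.00, 0.00); distance from the point to it = 2.10 mm. The point is inside the cross-section and 2.10 mm from the nearest boundary — more than the 0.4 mm shell width (1 × 0.4), so it's in the infill interior.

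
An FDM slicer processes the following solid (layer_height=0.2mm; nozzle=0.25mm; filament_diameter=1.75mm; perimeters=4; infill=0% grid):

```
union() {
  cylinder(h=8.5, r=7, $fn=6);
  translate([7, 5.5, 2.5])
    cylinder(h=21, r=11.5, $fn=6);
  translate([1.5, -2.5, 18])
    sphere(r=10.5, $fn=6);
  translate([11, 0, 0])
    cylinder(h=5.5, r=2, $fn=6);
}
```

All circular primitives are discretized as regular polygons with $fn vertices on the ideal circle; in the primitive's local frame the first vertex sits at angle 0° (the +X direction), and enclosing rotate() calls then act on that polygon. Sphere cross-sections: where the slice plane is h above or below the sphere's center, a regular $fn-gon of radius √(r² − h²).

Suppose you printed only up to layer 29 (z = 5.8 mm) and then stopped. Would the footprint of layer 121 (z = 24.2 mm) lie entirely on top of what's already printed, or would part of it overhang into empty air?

Compare the two slices. At z = 5.8: the r=7 cylinder contributes a regular 6-gon of circumradius 7 (area = (6/2)·7.000²·sin(360°/6) = 127.31 mm²); the r=11.5 cylinder at (7, 5.5) gives a regular 6-gon of circumradius 11.5 (constant along its height) (area = (6/2)·11.500²·sin(360°/6) = 343.60 mm²); the sphere at (1.5, -2.5) does not reach this height (|z−center|=12.200 > r=10.5); the cylinder at (11, 0) is not intersected at this z (z outside [0, 5.5]); Combining (union): the regions partially overlap — summed areas 470.90 mm² minus the doubly-counted overlap 75.35 mm² gives 395.56 mm² — area = 395.56 mm². At z = 24.2: the cylinder is not intersected at this z (z outside [0, 8.5]); the cylinder at (7, 5.5) is not intersected at this z (z outside [2.5, 23.5]); the r=10.5 sphere at (1.5, -2.5) contributes a regular 6-gon of circumradius √(10.5²−6.2²) = 8.474 (area = (6/2)·8.474²·sin(360°/6) = 186.57 mm²); the cylinder at (11, 0) does not reach this height (z outside [0, 5.5]); Merging all regions: only the r=10.5 sphere at (1.5, -2.5) is present, so the union is just that shape — area = 186.57 mm². Checking containment: at z = 24.2 the cross-section extends beyond the z = 5.8 cross-section by about 53.24 mm².

part overhangs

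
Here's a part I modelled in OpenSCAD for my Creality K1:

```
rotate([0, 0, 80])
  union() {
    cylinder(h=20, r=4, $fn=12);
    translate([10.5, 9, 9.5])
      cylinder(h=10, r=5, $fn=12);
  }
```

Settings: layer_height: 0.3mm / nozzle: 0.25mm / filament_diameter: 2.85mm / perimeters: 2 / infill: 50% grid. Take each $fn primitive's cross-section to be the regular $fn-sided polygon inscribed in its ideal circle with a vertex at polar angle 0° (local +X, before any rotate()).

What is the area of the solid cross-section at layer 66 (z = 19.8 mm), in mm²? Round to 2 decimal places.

At z = 19.8 mm: the r=4 cylinder contributes a regular 12-gon of circumradius 4 (area = (12/2)·4.000²·sin(360°/12) = 48.00 mm²); the cylinder at (10.5, 9) does not reach this height (z outside [9.5, 19.5]); Merging all regions: only the r=4 cylinder is present, so the union is just that shape — area = 48.00 mm²; (whole slice rotated 80° about Z — lengths, areas and connectivity unchanged). Overall, the cross-section is a single solid region. Net area = 48.00 mm².

48.00 mm²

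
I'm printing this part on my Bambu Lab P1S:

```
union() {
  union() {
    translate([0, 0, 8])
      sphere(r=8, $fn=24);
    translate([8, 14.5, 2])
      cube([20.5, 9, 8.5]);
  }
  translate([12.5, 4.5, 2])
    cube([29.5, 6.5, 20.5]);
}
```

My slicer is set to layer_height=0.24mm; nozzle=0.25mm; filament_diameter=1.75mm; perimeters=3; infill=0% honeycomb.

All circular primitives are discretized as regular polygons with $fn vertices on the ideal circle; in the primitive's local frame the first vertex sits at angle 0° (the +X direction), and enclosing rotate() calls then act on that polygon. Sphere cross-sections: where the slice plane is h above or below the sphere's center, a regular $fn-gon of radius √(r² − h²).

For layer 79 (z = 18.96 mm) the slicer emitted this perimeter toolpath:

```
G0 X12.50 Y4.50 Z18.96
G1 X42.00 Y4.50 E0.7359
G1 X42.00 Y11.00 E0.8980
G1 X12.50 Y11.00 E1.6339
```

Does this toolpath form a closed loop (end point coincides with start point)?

no

Start point (G0): (12.50, 4.50). End point (last G1): the path does not return to the start — open.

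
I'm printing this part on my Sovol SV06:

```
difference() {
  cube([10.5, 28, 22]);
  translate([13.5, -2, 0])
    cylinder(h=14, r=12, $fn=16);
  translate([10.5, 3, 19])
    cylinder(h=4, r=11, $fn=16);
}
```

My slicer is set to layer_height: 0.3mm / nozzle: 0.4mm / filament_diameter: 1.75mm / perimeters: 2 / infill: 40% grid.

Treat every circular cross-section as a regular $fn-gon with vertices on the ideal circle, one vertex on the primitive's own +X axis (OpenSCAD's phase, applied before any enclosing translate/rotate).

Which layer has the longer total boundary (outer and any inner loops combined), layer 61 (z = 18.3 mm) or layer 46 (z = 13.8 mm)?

Layer 61 (z = 18.3): the cube (footprint 10.5×28) is included at this height (perimeter 77.00 mm); the cylinder at (13.5, -2) is absent (z outside [0, 14]); the cylinder at (10.5, 3) is not intersected at this z (z outside [19, 23]); Taking the first minus the rest: none of the subtracted shapes is present at this height, so the 10.5×28 cube is unchanged — boundary = 77.00 mm. So its perimeter = 77.00 mm. Layer 46 (z = 13.8): the 10.5×28 cube contributes its full rectangle (perimeter 77.00 mm); the cylinder at (13.5, -2): section is a regular 16-gon, circumradius r=12 (perimeter = 2·16·12.000·sin(180°/16) = 74.91 mm); the cylinder at (10.5, 3) does not reach this height (z outside [19, 23]); After the difference (first − rest): starting from the 10.5×28 cube, the r=12 cylinder at (13.5, -2) partially overlaps it — only the 57.51 mm² overlap (of its 440.85 mm²) is removed, clipping the outline — boundary = 72.63 mm. So its perimeter = 72.63 mm. Layer 61 is larger (77.00 vs 72.63 mm).

layer 61 (z = 18.3 mm)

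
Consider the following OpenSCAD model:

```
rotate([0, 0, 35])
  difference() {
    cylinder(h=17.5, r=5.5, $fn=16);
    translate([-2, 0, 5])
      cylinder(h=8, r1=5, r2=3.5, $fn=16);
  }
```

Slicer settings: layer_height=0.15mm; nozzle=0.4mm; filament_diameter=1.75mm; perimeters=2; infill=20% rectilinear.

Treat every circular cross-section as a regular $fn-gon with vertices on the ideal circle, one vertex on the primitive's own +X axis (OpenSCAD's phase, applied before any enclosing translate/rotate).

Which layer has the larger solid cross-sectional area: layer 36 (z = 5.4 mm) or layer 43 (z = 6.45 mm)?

Layer 36 (z = 5.4): the r=5.5 cylinder gives a regular 16-gon of circumradius 5.5 (constant along its height) (area = (16/2)·5.500²·sin(360°/16) = 92.61 mm²); the cone at (-2, 0) contributes a regular 16-gon of circumradius 4.925 (interpolated between r1=5 and r2=3.5 at t=0.050) (area = (16/2)·4.925²·sin(360°/16) = 74.26 mm²); Subtracting the remaining from the first: starting from the r=5.5 cylinder (92.61 mm²), the cone at (-2, 0) partially overlaps it — only the 62.13 mm² overlap (of its 74.26 mm²) is removed, clipping the outline — area = 30.48 mm²; (rotated 35° about Z; rotation is an isometry so areas/perimeters/island counts are preserved). So its area = 30.48 mm². Layer 43 (z = 6.45): the cylinder: section is a regular 16-gon, circumradius r=5.5 (area = (16/2)·5.500²·sin(360°/16) = 92.61 mm²); the cone at (-2, 0): at t=0.181 of its height the radius interpolates to r₁+(r₂−r₁)t = 4.728, giving a regular 16-gon of that circumradius (area = (16/2)·4.728²·sin(360°/16) = 68.44 mm²); Taking the first minus the rest: starting from the r=5.5 cylinder (92.61 mm²), the cone at (-2, 0) partially overlaps it — only the 58.94 mm² overlap (of its 68.44 mm²) is removed, clipping the outline — area = 33.67 mm²; (rotated 35° about Z; rotation is an isometry so areas/perimeters/island counts are preserved). So its area = 33.67 mm². Layer 43 is larger (33.67 vs 30.48 mm²).

layer 43 (z = 6.45 mm)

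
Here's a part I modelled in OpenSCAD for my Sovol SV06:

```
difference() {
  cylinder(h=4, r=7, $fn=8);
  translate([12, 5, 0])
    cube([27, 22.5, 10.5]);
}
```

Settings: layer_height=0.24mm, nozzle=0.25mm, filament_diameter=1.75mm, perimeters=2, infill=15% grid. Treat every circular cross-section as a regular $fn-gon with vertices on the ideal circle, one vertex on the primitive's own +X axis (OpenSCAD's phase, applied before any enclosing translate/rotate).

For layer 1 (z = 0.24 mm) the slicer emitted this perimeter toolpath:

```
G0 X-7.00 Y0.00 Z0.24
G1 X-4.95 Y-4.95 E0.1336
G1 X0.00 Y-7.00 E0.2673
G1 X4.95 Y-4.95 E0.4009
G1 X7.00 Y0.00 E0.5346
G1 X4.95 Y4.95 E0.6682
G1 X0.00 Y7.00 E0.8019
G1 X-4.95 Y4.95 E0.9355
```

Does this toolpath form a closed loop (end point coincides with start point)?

Start point (G0): (-7.00, 0.00). End point (last G1): the path does not return to the start — open.

no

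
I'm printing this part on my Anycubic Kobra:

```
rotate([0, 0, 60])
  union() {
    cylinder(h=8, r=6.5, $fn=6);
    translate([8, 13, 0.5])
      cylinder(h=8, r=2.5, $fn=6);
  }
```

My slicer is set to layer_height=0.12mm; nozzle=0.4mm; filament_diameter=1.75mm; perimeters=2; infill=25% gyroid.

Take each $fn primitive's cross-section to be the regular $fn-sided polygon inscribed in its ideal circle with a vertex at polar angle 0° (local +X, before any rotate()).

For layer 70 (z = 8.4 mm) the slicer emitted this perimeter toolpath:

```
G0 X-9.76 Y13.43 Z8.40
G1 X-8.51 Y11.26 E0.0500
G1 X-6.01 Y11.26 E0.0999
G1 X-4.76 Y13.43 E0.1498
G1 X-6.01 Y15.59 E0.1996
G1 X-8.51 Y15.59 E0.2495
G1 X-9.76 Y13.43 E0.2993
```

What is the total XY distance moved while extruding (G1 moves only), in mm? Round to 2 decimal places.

15.00 mm

Sum the Euclidean lengths of each G1 segment: total = 15.00 mm.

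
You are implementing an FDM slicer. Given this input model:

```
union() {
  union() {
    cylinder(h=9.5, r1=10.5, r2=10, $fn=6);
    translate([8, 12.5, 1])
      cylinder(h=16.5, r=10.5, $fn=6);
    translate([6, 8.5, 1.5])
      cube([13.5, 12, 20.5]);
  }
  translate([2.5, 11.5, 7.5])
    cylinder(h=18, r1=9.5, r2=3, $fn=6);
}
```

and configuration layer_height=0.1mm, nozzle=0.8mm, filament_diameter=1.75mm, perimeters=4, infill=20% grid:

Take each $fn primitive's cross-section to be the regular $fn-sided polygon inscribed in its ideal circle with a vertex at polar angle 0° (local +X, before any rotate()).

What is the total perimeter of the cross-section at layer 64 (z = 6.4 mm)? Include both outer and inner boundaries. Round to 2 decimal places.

107.70 mm

At z = 6.4 mm: the cone: at t=0.674 of its height the radius interpolates to r₁+(r₂−r₁)t = 10.163, giving a regular 6-gon of that circumradius (perimeter = 2·6·10.163·sin(180°/6) = 60.98 mm); the r=10.5 cylinder at (8, 12.5) contributes a regular 6-gon of circumradius 10.5 (perimeter = 2·6·10.500·sin(180°/6) = 63.00 mm); the cube at (6, 8.5) (footprint 13.5×12) is included at this height (perimeter 51.00 mm); Merging all regions: the regions partially overlap (shared area 156.29 mm²), so the edge portions inside another operand are dropped and the merged outline is re-measured after clipping — boundary = 107.70 mm; the cone at (2.5, 11.5) is not intersected at this z (z outside [7.5, 25.5]); Merging all regions: only the result so far is present, so the union is just that shape — boundary = 107.70 mm. Overall, the cross-section is a single solid region. Total boundary length (outer) = 107.70 mm.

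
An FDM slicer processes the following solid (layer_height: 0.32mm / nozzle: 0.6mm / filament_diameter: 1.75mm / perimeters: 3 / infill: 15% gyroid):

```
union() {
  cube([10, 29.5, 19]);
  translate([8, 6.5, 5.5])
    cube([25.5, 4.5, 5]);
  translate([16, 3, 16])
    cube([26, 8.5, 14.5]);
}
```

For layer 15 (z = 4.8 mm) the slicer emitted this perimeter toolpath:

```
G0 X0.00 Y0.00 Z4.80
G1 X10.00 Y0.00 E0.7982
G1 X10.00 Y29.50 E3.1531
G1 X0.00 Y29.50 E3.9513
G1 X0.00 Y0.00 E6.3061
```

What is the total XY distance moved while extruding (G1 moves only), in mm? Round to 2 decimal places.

79.00 mm

Sum the Euclidean lengths of each G1 segment: total = 79.00 mm.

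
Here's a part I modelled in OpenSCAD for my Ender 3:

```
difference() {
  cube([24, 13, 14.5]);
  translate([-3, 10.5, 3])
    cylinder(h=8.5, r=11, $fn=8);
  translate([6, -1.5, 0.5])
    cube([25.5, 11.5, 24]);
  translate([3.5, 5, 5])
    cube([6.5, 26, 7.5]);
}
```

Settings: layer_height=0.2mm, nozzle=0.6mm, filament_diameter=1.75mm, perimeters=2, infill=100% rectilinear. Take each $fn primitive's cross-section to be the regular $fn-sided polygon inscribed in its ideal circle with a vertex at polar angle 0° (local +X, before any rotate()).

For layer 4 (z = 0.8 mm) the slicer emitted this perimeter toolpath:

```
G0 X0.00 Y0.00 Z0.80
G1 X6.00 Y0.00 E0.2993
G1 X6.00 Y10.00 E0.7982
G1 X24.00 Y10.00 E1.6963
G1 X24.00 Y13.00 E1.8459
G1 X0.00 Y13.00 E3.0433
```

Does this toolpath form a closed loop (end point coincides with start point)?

no

Start point (G0): (0.00, 0.00). End point (last G1): the path does not return to the start — open.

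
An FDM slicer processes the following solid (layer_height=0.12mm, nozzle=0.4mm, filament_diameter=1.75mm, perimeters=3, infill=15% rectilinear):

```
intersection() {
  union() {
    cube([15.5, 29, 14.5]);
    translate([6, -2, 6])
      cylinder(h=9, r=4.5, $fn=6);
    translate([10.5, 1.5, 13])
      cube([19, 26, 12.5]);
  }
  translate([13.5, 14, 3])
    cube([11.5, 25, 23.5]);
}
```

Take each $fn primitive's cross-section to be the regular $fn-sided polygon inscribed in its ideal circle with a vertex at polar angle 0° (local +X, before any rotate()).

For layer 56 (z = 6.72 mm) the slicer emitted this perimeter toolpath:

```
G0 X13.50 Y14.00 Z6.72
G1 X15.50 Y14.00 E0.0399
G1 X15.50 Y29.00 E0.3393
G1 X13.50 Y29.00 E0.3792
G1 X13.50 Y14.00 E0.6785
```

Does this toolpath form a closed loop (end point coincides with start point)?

yes

Start point (G0): (13.50, 14.00). End point (last G1): the path returns to the start — closed.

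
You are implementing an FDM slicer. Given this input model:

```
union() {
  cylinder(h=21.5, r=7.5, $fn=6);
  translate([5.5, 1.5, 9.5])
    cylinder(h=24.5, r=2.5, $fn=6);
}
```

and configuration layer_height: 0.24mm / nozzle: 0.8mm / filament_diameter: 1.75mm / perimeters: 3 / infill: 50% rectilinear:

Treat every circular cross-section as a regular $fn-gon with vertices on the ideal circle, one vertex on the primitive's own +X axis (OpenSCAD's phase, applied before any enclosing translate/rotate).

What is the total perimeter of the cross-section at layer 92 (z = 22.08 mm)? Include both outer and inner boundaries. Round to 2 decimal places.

15.00 mm

At z = 22.08 mm: the cylinder is absent (z outside [0, 21.5]); the r=2.5 cylinder at (5.5, 1.5) gives a regular 6-gon of circumradius 2.5 (constant along its height) (perimeter = 2·6·2.500·sin(180°/6) = 15.00 mm); Combining (union): only the r=2.5 cylinder at (5.5, 1.5) is present, so the union is just that shape — boundary = 15.00 mm. Overall, the cross-section is a single solid region. Total boundary length (outer) = 15.00 mm.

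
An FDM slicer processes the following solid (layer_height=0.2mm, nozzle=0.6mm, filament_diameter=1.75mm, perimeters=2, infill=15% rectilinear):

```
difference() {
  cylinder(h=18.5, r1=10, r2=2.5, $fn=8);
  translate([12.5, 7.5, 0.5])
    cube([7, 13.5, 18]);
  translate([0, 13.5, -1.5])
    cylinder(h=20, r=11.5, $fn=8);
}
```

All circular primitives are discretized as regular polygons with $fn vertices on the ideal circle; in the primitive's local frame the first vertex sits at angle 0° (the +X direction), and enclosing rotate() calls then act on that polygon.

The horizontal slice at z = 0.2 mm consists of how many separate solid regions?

At z = 0.2 mm: the cone (r1=10→r2=2.5) has section circumradius 9.919 here — a regular 8-gon; the cube at (12.5, 7.5) is absent (z outside [0.5, 18.5]); the cylinder at (0, 13.5): section is a regular 8-gon, circumradius r=11.5; Subtracting the remaining from the first: starting from the cone, the r=11.5 cylinder at (0, 13.5) partially overlaps it — only the 71.90 mm² overlap (of its 374.06 mm²) is removed, clipping the outline — 1 connected region. The result has 1 disconnected region.

1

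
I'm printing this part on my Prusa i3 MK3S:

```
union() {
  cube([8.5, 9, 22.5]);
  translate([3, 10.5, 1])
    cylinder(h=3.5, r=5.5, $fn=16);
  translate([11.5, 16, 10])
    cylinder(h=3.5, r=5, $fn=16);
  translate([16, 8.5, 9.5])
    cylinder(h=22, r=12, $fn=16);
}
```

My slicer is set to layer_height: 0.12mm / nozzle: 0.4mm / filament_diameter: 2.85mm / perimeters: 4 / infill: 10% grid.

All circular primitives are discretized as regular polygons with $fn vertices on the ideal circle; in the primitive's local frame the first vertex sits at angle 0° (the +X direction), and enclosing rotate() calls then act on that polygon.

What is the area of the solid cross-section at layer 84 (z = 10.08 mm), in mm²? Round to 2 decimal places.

499.47 mm²

At z = 10.08 mm: the cube is present — its section is the full 8.5×9 rectangle (area 76.50 mm²); the cylinder at (3, 10.5) is absent (z outside [1, 4.5]); the cylinder at (11.5, 16): section is a regular 16-gon, circumradius r=5 (area = (16/2)·5.000²·sin(360°/16) = 76.54 mm²); the r=12 cylinder at (16, 8.5) contributes a regular 16-gon of circumradius 12 (area = (16/2)·12.000²·sin(360°/16) = 440.85 mm²); Merging all regions: the regions partially overlap — summed areas 593.89 mm² minus the doubly-counted overlap 94.42 mm² gives 499.47 mm² — area = 499.47 mm². Overall, the cross-section is a single solid region. Net area = 499.47 mm².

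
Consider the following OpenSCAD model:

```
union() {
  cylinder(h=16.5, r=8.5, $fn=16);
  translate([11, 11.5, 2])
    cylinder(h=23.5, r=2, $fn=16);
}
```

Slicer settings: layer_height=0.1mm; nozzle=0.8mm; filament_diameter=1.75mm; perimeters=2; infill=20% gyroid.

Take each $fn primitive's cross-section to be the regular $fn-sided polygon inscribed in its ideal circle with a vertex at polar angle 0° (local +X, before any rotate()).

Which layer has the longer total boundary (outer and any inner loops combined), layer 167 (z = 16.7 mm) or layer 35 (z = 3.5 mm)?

Layer 167 (z = 16.7): the cylinder is absent (z outside [0, 16.5]); the r=2 cylinder at (11, 11.5) gives a regular 16-gon of circumradius 2 (constant along its height) (perimeter = 2·16·2.000·sin(180°/16) = 12.49 mm); Taking the union: only the r=2 cylinder at (11, 11.5) is present, so the union is just that shape — boundary = 12.49 mm. So its perimeter = 12.49 mm. Layer 35 (z = 3.5): the r=8.5 cylinder gives a regular 16-gon of circumradius 8.5 (constant along its height) (perimeter = 2·16·8.500·sin(180°/16) = 53.06 mm); the r=2 cylinder at (11, 11.5) contributes a regular 16-gon of circumradius 2 (perimeter = 2·16·2.000·sin(180°/16) = 12.49 mm); Combining (union): the 2 present regions are separate (no shared area or edge), so areas and boundary lengths simply add and each stays a separate island — boundary = 65.55 mm. So its perimeter = 65.55 mm. Layer 35 is larger (65.55 vs 12.49 mm).

layer 35 (z = 3.5 mm)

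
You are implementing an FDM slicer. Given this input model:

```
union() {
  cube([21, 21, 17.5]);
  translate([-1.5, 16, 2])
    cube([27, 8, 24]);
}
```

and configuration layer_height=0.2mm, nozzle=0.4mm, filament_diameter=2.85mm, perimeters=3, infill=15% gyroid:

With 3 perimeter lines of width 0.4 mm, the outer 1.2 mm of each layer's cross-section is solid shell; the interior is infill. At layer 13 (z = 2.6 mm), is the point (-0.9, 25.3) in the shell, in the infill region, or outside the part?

outside

At z = 2.6 mm: the 21×21 cube contributes its full rectangle; the cube at (-1.5, 16) is present — its section is the full 27×8 rectangle; Combining (union): the regions partially overlap (shared area 105.00 mm²), so overlapping operands fuse into one piece — 1 connected region. Overall, the cross-section is a single solid region. The nearest boundary edge runs (-1.50, 24.00)→(25.50, 24.00); distance from the point to it = 1.30 mm. The point is not inside any of the regions above, so it lies outside the cross-section (1.30 mm from the nearest boundary).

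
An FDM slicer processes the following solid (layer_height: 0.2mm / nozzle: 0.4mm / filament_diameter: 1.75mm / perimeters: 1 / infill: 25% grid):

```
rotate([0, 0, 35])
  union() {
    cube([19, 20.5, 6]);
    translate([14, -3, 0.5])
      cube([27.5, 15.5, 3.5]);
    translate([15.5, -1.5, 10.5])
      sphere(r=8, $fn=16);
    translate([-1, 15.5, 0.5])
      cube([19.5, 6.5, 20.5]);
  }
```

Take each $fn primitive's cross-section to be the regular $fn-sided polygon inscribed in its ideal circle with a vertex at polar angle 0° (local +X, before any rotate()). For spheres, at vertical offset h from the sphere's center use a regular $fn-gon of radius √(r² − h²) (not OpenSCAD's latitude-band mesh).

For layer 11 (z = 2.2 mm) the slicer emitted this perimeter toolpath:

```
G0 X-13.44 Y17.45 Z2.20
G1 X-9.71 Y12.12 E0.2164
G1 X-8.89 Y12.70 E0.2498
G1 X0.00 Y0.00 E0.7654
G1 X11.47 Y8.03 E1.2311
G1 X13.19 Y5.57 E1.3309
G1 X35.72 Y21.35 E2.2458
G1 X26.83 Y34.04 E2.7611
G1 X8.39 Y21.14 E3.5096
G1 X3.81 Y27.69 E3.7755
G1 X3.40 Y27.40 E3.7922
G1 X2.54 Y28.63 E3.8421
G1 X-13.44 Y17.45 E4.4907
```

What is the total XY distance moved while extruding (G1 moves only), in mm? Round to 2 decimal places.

135.02 mm

Sum the Euclidean lengths of each G1 segment: total = 135.02 mm.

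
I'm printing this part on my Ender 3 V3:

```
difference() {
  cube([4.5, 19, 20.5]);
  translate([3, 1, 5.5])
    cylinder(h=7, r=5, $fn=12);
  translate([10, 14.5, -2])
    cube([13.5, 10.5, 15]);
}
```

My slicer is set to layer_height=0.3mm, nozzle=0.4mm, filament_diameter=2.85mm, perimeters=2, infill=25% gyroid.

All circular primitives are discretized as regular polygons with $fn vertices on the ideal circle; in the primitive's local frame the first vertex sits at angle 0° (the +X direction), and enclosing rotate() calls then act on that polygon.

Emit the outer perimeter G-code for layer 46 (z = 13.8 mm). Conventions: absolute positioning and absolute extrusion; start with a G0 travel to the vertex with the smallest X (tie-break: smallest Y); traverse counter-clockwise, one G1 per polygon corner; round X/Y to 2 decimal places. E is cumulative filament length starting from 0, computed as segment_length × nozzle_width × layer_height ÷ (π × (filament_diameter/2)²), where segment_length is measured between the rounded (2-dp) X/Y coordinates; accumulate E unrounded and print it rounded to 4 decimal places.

At z = 13.8 mm: the cube is present — its section is the full 4.5×19 rectangle; the cylinder at (3, 1) is absent (z outside [5.5, 12.5]); the cube at (10, 14.5) is not intersected at this z (z outside [-2, 13]); After the difference (first − rest): none of the subtracted shapes is present at this height, so the 4.5×19 cube is unchanged — 1 connected region. The outline is a single polygon with 4 vertices. Extrusion per mm of travel: 0.4 × 0.3 / (π × 1.425²) = 0.018811. Accumulating E over each segment gives final E = 0.8841.

G0 X0.00 Y0.00 Z13.80
G1 X4.50 Y0.00 E0.0846
G1 X4.50 Y19.00 E0.4420
G1 X0.00 Y19.00 E0.5267
G1 X0.00 Y0.00 E0.8841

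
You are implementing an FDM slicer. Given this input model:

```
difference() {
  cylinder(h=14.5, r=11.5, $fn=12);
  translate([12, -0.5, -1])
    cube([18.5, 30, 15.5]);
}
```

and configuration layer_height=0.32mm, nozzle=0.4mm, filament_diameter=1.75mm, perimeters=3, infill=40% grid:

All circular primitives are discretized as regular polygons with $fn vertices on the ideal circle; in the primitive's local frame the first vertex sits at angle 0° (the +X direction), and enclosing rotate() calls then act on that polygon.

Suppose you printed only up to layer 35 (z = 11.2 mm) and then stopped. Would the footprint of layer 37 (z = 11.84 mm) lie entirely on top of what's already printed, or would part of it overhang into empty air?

entirely on top

Compare the two slices. At z = 11.2: the cylinder: section is a regular 12-gon, circumradius r=11.5 (area = (12/2)·11.500²·sin(360°/12) = 396.75 mm²); the 18.5×30 cube at (12, -0.5) contributes its full rectangle (area 555.00 mm²); After the difference (first − rest): starting from the r=11.5 cylinder (396.75 mm²), the 18.5×30 cube at (12, -0.5) misses the remaining region (no effect) — area = 396.75 mm². At z = 11.84: the cylinder: section is a regular 12-gon, circumradius r=11.5 (area = (12/2)·11.500²·sin(360°/12) = 396.75 mm²); the cube at (12, -0.5) is present — its section is the full 18.5×30 rectangle (area 555.00 mm²); Subtracting the remaining from the first: starting from the r=11.5 cylinder (396.75 mm²), the 18.5×30 cube at (12, -0.5) misses the remaining region (no effect) — area = 396.75 mm². Checking containment: the cross-section at z = 11.84 is a subset of the cross-section at z = 11.2.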